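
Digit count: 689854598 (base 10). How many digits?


689854598 has 9 digits in base 10
floor(log10(689854598)) + 1 = floor(8.8388) + 1 = 9

9 digits (base 10)


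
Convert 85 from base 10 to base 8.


85 (base 10) = 85 (decimal)
85 (decimal) = 125 (base 8)


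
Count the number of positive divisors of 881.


881 = 881^1
d(881) = (1+1) = 2

2 divisors


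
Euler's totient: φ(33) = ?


33 = 3 × 11
Prime factors: 3, 11
φ(33) = 33 × (1-1/3) × (1-1/11)
= 33 × 2/3 × 10/11 = 20

φ(33) = 20


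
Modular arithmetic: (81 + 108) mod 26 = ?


81 + 108 = 189
189 mod 26 = 7


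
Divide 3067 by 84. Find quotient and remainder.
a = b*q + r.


3067 = 84 * 36 + 43
Check: 3024 + 43 = 3067

q = 36, r = 43


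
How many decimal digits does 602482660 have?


602482660 has 9 digits in base 10
floor(log10(602482660)) + 1 = floor(8.7799) + 1 = 9

9 digits (base 10)


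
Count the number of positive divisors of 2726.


2726 = 2^1 × 29^1 × 47^1
d(2726) = (1+1) × (1+1) × (1+1) = 8

8 divisors


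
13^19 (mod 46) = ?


13^1 mod 46 = 13
13^2 mod 46 = 31
13^3 mod 46 = 35
13^4 mod 46 = 41
13^5 mod 46 = 27
13^6 mod 46 = 29
13^7 mod 46 = 9
13^8 mod 46 = 25
13^9 mod 46 = 3
13^10 mod 46 = 39
13^11 mod 46 = 1
13^12 mod 46 = 13
13^13 mod 46 = 31
13^14 mod 46 = 35
13^15 mod 46 = 41
13^16 mod 46 = 27
13^17 mod 46 = 29
13^18 mod 46 = 9
13^19 mod 46 = 25


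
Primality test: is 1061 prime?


Check divisors up to sqrt(1061) = 32.5730
No divisors found.
1061 is prime.

Yes, 1061 is prime


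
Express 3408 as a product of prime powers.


3408 / 2 = 1704
1704 / 2 = 852
852 / 2 = 426
426 / 2 = 213
213 / 3 = 71
71 / 71 = 1
3408 = 2^4 × 3 × 71


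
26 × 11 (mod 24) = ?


26 × 11 = 286
286 mod 24 = 22


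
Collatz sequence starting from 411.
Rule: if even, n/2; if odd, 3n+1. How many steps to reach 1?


411 → 1234 → 617 → 1852 → 926 → 463 → 1390 → 695 → 2086 → 1043 → 3130 → 1565 → 4696 → 2348 → 1174 → 587 → 1762 → 881 → 2644 → 1322 → 661 → 1984 → 992 → 496 → 248 → 124 → 62 → 31 → 94 → 47 → 142 → 71 → 214 → 107 → 322 → 161 → 484 → 242 → 121 → 364 → 182 → 91 → 274 → 137 → 412 → 206 → 103 → 310 → 155 → 466 → 233 → 700 → 350 → 175 → 526 → 263 → 790 → 395 → 1186 → 593 → 1780 → 890 → 445 → 1336 → 668 → 334 → 167 → 502 → 251 → 754 → 377 → 1132 → 566 → 283 → 850 → 425 → 1276 → 638 → 319 → 958 → 479 → 1438 → 719 → 2158 → 1079 → 3238 → 1619 → 4858 → 2429 → 7288 → 3644 → 1822 → 911 → 2734 → 1367 → 4102 → 2051 → 6154 → 3077 → 9232 → 4616 → 2308 → 1154 → 577 → 1732 → 866 → 433 → 1300 → 650 → 325 → 976 → 488 → 244 → 122 → 61 → 184 → 92 → 46 → 23 → 70 → 35 → 106 → 53 → 160 → 80 → 40 → 20 → 10 → 5 → 16 → 8 → 4 → 2 → 1
Total steps = 133

133 steps


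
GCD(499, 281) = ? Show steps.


499 = 1 * 281 + 218
281 = 1 * 218 + 63
218 = 3 * 63 + 29
63 = 2 * 29 + 5
29 = 5 * 5 + 4
5 = 1 * 4 + 1
4 = 4 * 1 + 0
GCD = 1


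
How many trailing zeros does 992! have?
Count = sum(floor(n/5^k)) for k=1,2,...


floor(992/5) = 198
floor(992/25) = 39
floor(992/125) = 7
floor(992/625) = 1
Total = 245

245 trailing zeros


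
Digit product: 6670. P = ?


6 × 6 × 7 × 0 = 0


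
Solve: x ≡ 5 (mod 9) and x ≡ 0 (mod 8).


M = 9*8 = 72
M1 = M/9 = 8, M2 = M/8 = 9
M1^(-1) mod 9 = 8, M2^(-1) mod 8 = 1
x = 5*8*8 + 0*9*1 = 320
320 mod 72 = 32
Check: 32 mod 9 = 5 ✓, 32 mod 8 = 0 ✓

x ≡ 32 (mod 72)


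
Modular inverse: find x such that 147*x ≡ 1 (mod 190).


Use the extended Euclidean algorithm on (190, 147); each row r = 190*s + 147*t:
r=190, s=1, t=0
r=147, s=0, t=1
q=1: r=43, s=1, t=-1   [190*(1) + 147*(-1) = 43]
q=3: r=18, s=-3, t=4   [190*(-3) + 147*(4) = 18]
q=2: r=7, s=7, t=-9   [190*(7) + 147*(-9) = 7]
q=2: r=4, s=-17, t=22   [190*(-17) + 147*(22) = 4]
q=1: r=3, s=24, t=-31   [190*(24) + 147*(-31) = 3]
q=1: r=1, s=-41, t=53   [190*(-41) + 147*(53) = 1]
q=3: r=0, s=147, t=-190   [190*(147) + 147*(-190) = 0]
GCD = 1 with t = 53, so 147*(53) ≡ 1 (mod 190)
Inverse = 53 mod 190 = 53
Check: 147 * 53 = 7791 ≡ 1 (mod 190)

147^(-1) ≡ 53 (mod 190)


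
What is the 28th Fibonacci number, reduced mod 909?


F(k) mod 909 for k=1..28:
1, 1, 2, 3, 5, 8, 13, 21, 34, 55, 89, 144, 233, 377, 610, 78, 688, 766, 545, 402, 38, 440, 478, 9, 487, 496, 74, 570
F(28) mod 909 = 570


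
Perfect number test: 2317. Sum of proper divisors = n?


Proper divisors of 2317: 1, 7, 331
Sum = 1 + 7 + 331 = 339

No, 2317 is not perfect (339 ≠ 2317)


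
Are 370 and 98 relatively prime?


Euclidean algorithm:
370 = 3 * 98 + 76
98 = 1 * 76 + 22
76 = 3 * 22 + 10
22 = 2 * 10 + 2
10 = 5 * 2 + 0
GCD(370, 98) = 2

No, not coprime (GCD = 2)


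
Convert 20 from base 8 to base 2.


20 (base 8) = 16 (decimal)
16 (decimal) = 10000 (base 2)


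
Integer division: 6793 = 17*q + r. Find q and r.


6793 = 17 * 399 + 10
Check: 6783 + 10 = 6793

q = 399, r = 10


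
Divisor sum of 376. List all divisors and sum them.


Divisors of 376: 1, 2, 4, 8, 47, 94, 188, 376
Sum = 1 + 2 + 4 + 8 + 47 + 94 + 188 + 376 = 720

σ(376) = 720


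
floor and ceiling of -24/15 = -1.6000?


-24/15 = -1.6000
floor = -2
ceil = -1

floor = -2, ceil = -1


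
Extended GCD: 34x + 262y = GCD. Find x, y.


Tabular extended Euclidean (each row: r = 34*s + 262*t):
r=34, s=1, t=0
r=262, s=0, t=1
q=0: r=34, s=1, t=0   [34*(1) + 262*(0) = 34]
q=7: r=24, s=-7, t=1   [34*(-7) + 262*(1) = 24]
q=1: r=10, s=8, t=-1   [34*(8) + 262*(-1) = 10]
q=2: r=4, s=-23, t=3   [34*(-23) + 262*(3) = 4]
q=2: r=2, s=54, t=-7   [34*(54) + 262*(-7) = 2]
q=2: r=0, s=-131, t=17   [34*(-131) + 262*(17) = 0]
GCD = 2; from the row with r=2: x=54, y=-7
Check: 34*(54) + 262*(-7) = 1836 - 1834 = 2

GCD = 2, x = 54, y = -7


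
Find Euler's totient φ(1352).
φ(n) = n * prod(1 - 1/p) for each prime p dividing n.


1352 = 2^3 × 13^2
Prime factors: 2, 13
φ(1352) = 1352 × (1-1/2) × (1-1/13)
= 1352 × 1/2 × 12/13 = 624

φ(1352) = 624


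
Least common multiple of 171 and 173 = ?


GCD(171, 173) = 1
LCM = 171*173/1 = 29583/1 = 29583

LCM = 29583


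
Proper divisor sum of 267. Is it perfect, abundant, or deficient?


Proper divisors: 1, 3, 89
Sum = 1 + 3 + 89 = 93
93 < 267 → deficient

s(267) = 93 (deficient)


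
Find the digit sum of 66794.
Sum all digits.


6 + 6 + 7 + 9 + 4 = 32


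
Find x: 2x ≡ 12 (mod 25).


GCD(2, 25) = 1, unique solution
a^(-1) mod 25 = 13
x = 13 * 12 mod 25 = 6

x ≡ 6 (mod 25)


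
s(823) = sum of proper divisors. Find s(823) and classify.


Proper divisors: 1
Sum = 1 = 1
1 < 823 → deficient

s(823) = 1 (deficient)


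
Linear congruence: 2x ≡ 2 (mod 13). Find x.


GCD(2, 13) = 1, unique solution
a^(-1) mod 13 = 7
x = 7 * 2 mod 13 = 1

x ≡ 1 (mod 13)


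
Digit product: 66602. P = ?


6 × 6 × 6 × 0 × 2 = 0


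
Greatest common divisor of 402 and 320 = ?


402 = 1 * 320 + 82
320 = 3 * 82 + 74
82 = 1 * 74 + 8
74 = 9 * 8 + 2
8 = 4 * 2 + 0
GCD = 2


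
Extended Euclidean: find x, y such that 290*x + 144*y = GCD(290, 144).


Tabular extended Euclidean (each row: r = 290*s + 144*t):
r=290, s=1, t=0
r=144, s=0, t=1
q=2: r=2, s=1, t=-2   [290*(1) + 144*(-2) = 2]
q=72: r=0, s=-72, t=145   [290*(-72) + 144*(145) = 0]
GCD = 2; from the row with r=2: x=1, y=-2
Check: 290*(1) + 144*(-2) = 290 - 288 = 2

GCD = 2, x = 1, y = -2


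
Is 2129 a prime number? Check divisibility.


Check divisors up to sqrt(2129) = 46.1411
No divisors found.
2129 is prime.

Yes, 2129 is prime


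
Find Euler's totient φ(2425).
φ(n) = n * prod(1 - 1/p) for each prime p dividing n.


2425 = 5^2 × 97
Prime factors: 5, 97
φ(2425) = 2425 × (1-1/5) × (1-1/97)
= 2425 × 4/5 × 96/97 = 1920

φ(2425) = 1920


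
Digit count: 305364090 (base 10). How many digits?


305364090 has 9 digits in base 10
floor(log10(305364090)) + 1 = floor(8.4848) + 1 = 9

9 digits (base 10)


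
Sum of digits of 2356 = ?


2 + 3 + 5 + 6 = 16


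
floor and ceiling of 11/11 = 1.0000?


11/11 = 1.0000
floor = 1
ceil = 1

floor = 1, ceil = 1


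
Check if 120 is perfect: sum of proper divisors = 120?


Proper divisors of 120: 1, 2, 3, 4, 5, 6, 8, 10, 12, 15, 20, 24, 30, 40, 60
Sum = 1 + 2 + 3 + 4 + 5 + 6 + 8 + 10 + 12 + 15 + 20 + 24 + 30 + 40 + 60 = 240

No, 120 is not perfect (240 ≠ 120)


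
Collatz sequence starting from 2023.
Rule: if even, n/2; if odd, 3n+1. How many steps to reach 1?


2023 → 6070 → 3035 → 9106 → 4553 → 13660 → 6830 → 3415 → 10246 → 5123 → 15370 → 7685 → 23056 → 11528 → 5764 → 2882 → 1441 → 4324 → 2162 → 1081 → 3244 → 1622 → 811 → 2434 → 1217 → 3652 → 1826 → 913 → 2740 → 1370 → 685 → 2056 → 1028 → 514 → 257 → 772 → 386 → 193 → 580 → 290 → 145 → 436 → 218 → 109 → 328 → 164 → 82 → 41 → 124 → 62 → 31 → 94 → 47 → 142 → 71 → 214 → 107 → 322 → 161 → 484 → 242 → 121 → 364 → 182 → 91 → 274 → 137 → 412 → 206 → 103 → 310 → 155 → 466 → 233 → 700 → 350 → 175 → 526 → 263 → 790 → 395 → 1186 → 593 → 1780 → 890 → 445 → 1336 → 668 → 334 → 167 → 502 → 251 → 754 → 377 → 1132 → 566 → 283 → 850 → 425 → 1276 → 638 → 319 → 958 → 479 → 1438 → 719 → 2158 → 1079 → 3238 → 1619 → 4858 → 2429 → 7288 → 3644 → 1822 → 911 → 2734 → 1367 → 4102 → 2051 → 6154 → 3077 → 9232 → 4616 → 2308 → 1154 → 577 → 1732 → 866 → 433 → 1300 → 650 → 325 → 976 → 488 → 244 → 122 → 61 → 184 → 92 → 46 → 23 → 70 → 35 → 106 → 53 → 160 → 80 → 40 → 20 → 10 → 5 → 16 → 8 → 4 → 2 → 1
Total steps = 156

156 steps


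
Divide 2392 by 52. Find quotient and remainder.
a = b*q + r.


2392 = 52 * 46 + 0
Check: 2392 + 0 = 2392

q = 46, r = 0


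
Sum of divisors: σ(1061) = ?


Divisors of 1061: 1, 1061
Sum = 1 + 1061 = 1062

σ(1061) = 1062


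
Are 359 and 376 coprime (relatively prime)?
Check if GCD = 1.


Euclidean algorithm:
376 = 1 * 359 + 17
359 = 21 * 17 + 2
17 = 8 * 2 + 1
2 = 2 * 1 + 0
GCD(359, 376) = 1

Yes, coprime (GCD = 1)


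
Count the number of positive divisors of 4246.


4246 = 2^1 × 11^1 × 193^1
d(4246) = (1+1) × (1+1) × (1+1) = 8

8 divisors


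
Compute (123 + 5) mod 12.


123 + 5 = 128
128 mod 12 = 8


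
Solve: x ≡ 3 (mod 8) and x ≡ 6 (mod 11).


M = 8*11 = 88
M1 = M/8 = 11, M2 = M/11 = 8
M1^(-1) mod 8 = 3, M2^(-1) mod 11 = 7
x = 3*11*3 + 6*8*7 = 435
435 mod 88 = 83
Check: 83 mod 8 = 3 ✓, 83 mod 11 = 6 ✓

x ≡ 83 (mod 88)


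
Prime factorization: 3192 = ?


3192 / 2 = 1596
1596 / 2 = 798
798 / 2 = 399
399 / 3 = 133
133 / 7 = 19
19 / 19 = 1
3192 = 2^3 × 3 × 7 × 19


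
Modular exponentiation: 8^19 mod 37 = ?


8^1 mod 37 = 8
8^2 mod 37 = 27
8^3 mod 37 = 31
8^4 mod 37 = 26
8^5 mod 37 = 23
8^6 mod 37 = 36
8^7 mod 37 = 29
8^8 mod 37 = 10
8^9 mod 37 = 6
8^10 mod 37 = 11
8^11 mod 37 = 14
8^12 mod 37 = 1
8^13 mod 37 = 8
8^14 mod 37 = 27
8^15 mod 37 = 31
8^16 mod 37 = 26
8^17 mod 37 = 23
8^18 mod 37 = 36
8^19 mod 37 = 29


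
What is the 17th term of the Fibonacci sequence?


Sequence: 1, 1, 2, 3, 5, 8, 13, 21, 34, 55, 89, 144, 233, 377, 610, 987, 1597
F(17) = 1597


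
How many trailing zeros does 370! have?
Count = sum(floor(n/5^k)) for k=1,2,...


floor(370/5) = 74
floor(370/25) = 14
floor(370/125) = 2
Total = 90

90 trailing zeros


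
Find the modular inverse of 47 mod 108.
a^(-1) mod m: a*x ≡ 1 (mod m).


Use the extended Euclidean algorithm on (108, 47); each row r = 108*s + 47*t:
r=108, s=1, t=0
r=47, s=0, t=1
q=2: r=14, s=1, t=-2   [108*(1) + 47*(-2) = 14]
q=3: r=5, s=-3, t=7   [108*(-3) + 47*(7) = 5]
q=2: r=4, s=7, t=-16   [108*(7) + 47*(-16) = 4]
q=1: r=1, s=-10, t=23   [108*(-10) + 47*(23) = 1]
q=4: r=0, s=47, t=-108   [108*(47) + 47*(-108) = 0]
GCD = 1 with t = 23, so 47*(23) ≡ 1 (mod 108)
Inverse = 23 mod 108 = 23
Check: 47 * 23 = 1081 ≡ 1 (mod 108)

47^(-1) ≡ 23 (mod 108)


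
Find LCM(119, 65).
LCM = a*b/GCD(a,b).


GCD(119, 65) = 1
LCM = 119*65/1 = 7735/1 = 7735

LCM = 7735


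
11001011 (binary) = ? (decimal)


11001011 (base 2) = 203 (decimal)
203 (decimal) = 203 (base 10)


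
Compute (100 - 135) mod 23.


100 - 135 = -35
-35 mod 23 = 11


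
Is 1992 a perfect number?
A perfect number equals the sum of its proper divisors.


Proper divisors of 1992: 1, 2, 3, 4, 6, 8, 12, 24, 83, 166, 249, 332, 498, 664, 996
Sum = 1 + 2 + 3 + 4 + 6 + 8 + 12 + 24 + 83 + 166 + 249 + 332 + 498 + 664 + 996 = 3048

No, 1992 is not perfect (3048 ≠ 1992)


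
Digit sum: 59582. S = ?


5 + 9 + 5 + 8 + 2 = 29


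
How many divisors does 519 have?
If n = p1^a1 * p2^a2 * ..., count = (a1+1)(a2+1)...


519 = 3^1 × 173^1
d(519) = (1+1) × (1+1) = 4

4 divisors


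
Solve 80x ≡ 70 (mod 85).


GCD(80, 85) = 5 divides 70
Divide: 16x ≡ 14 (mod 17)
x ≡ 3 (mod 17)


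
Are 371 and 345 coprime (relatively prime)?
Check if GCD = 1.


Euclidean algorithm:
371 = 1 * 345 + 26
345 = 13 * 26 + 7
26 = 3 * 7 + 5
7 = 1 * 5 + 2
5 = 2 * 2 + 1
2 = 2 * 1 + 0
GCD(371, 345) = 1

Yes, coprime (GCD = 1)


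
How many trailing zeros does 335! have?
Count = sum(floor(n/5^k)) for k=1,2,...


floor(335/5) = 67
floor(335/25) = 13
floor(335/125) = 2
Total = 82

82 trailing zeros


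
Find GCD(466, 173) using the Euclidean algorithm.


466 = 2 * 173 + 120
173 = 1 * 120 + 53
120 = 2 * 53 + 14
53 = 3 * 14 + 11
14 = 1 * 11 + 3
11 = 3 * 3 + 2
3 = 1 * 2 + 1
2 = 2 * 1 + 0
GCD = 1


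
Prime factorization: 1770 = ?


1770 / 2 = 885
885 / 3 = 295
295 / 5 = 59
59 / 59 = 1
1770 = 2 × 3 × 5 × 59


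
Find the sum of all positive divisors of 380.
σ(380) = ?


Divisors of 380: 1, 2, 4, 5, 10, 19, 20, 38, 76, 95, 190, 380
Sum = 1 + 2 + 4 + 5 + 10 + 19 + 20 + 38 + 76 + 95 + 190 + 380 = 840

σ(380) = 840


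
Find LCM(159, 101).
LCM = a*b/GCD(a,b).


GCD(159, 101) = 1
LCM = 159*101/1 = 16059/1 = 16059

LCM = 16059


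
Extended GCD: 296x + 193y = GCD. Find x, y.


Tabular extended Euclidean (each row: r = 296*s + 193*t):
r=296, s=1, t=0
r=193, s=0, t=1
q=1: r=103, s=1, t=-1   [296*(1) + 193*(-1) = 103]
q=1: r=90, s=-1, t=2   [296*(-1) + 193*(2) = 90]
q=1: r=13, s=2, t=-3   [296*(2) + 193*(-3) = 13]
q=6: r=12, s=-13, t=20   [296*(-13) + 193*(20) = 12]
q=1: r=1, s=15, t=-23   [296*(15) + 193*(-23) = 1]
q=12: r=0, s=-193, t=296   [296*(-193) + 193*(296) = 0]
GCD = 1; from the row with r=1: x=15, y=-23
Check: 296*(15) + 193*(-23) = 4440 - 4439 = 1

GCD = 1, x = 15, y = -23


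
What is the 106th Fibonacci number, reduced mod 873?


F(k) mod 873 for k=1..106:
1, 1, 2, 3, 5, 8, 13, 21, 34, 55, 89, 144, 233, 377, 610, 114, 724, 838, 689, 654, 470, 251, 721, 99, 820, 46, 866, 39, 32, 71, 103, 174, 277, 451, 728, 306, 161, 467, 628, 222, 850, 199, 176, 375, 551, 53, 604, 657, 388, 172, 560, 732, 419, 278, 697, 102, 799, 28, 827, 855, 809, 791, 727, 645, 499, 271, 770, 168, 65, 233, 298, 531, 829, 487, 443, 57, 500, 557, 184, 741, 52, 793, 845, 765, 737, 629, 493, 249, 742, 118, 860, 105, 92, 197, 289, 486, 775, 388, 290, 678, 95, 773, 868, 768, 763, 658
F(106) mod 873 = 658


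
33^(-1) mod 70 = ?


Use the extended Euclidean algorithm on (70, 33); each row r = 70*s + 33*t:
r=70, s=1, t=0
r=33, s=0, t=1
q=2: r=4, s=1, t=-2   [70*(1) + 33*(-2) = 4]
q=8: r=1, s=-8, t=17   [70*(-8) + 33*(17) = 1]
q=4: r=0, s=33, t=-70   [70*(33) + 33*(-70) = 0]
GCD = 1 with t = 17, so 33*(17) ≡ 1 (mod 70)
Inverse = 17 mod 70 = 17
Check: 33 * 17 = 561 ≡ 1 (mod 70)

33^(-1) ≡ 17 (mod 70)


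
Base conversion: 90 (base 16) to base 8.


90 (base 16) = 144 (decimal)
144 (decimal) = 220 (base 8)


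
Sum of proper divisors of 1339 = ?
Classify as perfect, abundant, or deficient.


Proper divisors: 1, 13, 103
Sum = 1 + 13 + 103 = 117
117 < 1339 → deficient

s(1339) = 117 (deficient)


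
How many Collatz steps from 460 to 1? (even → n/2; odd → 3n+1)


460 → 230 → 115 → 346 → 173 → 520 → 260 → 130 → 65 → 196 → 98 → 49 → 148 → 74 → 37 → 112 → 56 → 28 → 14 → 7 → 22 → 11 → 34 → 17 → 52 → 26 → 13 → 40 → 20 → 10 → 5 → 16 → 8 → 4 → 2 → 1
Total steps = 35

35 steps


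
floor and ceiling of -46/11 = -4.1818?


-46/11 = -4.1818
floor = -5
ceil = -4

floor = -5, ceil = -4


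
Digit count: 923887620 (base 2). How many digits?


923887620 in base 2 = 110111000100010110100000000100
Number of digits = 30

30 digits (base 2)


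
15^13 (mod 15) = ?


15^1 mod 15 = 0
15^2 mod 15 = 0
15^3 mod 15 = 0
15^4 mod 15 = 0
15^5 mod 15 = 0
15^6 mod 15 = 0
15^7 mod 15 = 0
15^8 mod 15 = 0
15^9 mod 15 = 0
15^10 mod 15 = 0
15^11 mod 15 = 0
15^12 mod 15 = 0
15^13 mod 15 = 0


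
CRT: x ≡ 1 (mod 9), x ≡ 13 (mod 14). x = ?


M = 9*14 = 126
M1 = M/9 = 14, M2 = M/14 = 9
M1^(-1) mod 9 = 2, M2^(-1) mod 14 = 11
x = 1*14*2 + 13*9*11 = 1315
1315 mod 126 = 55
Check: 55 mod 9 = 1 ✓, 55 mod 14 = 13 ✓

x ≡ 55 (mod 126)


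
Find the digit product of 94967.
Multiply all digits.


9 × 4 × 9 × 6 × 7 = 13608


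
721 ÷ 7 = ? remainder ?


721 = 7 * 103 + 0
Check: 721 + 0 = 721

q = 103, r = 0


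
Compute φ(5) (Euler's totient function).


5 = 5
Prime factors: 5
φ(5) = 5 × (1-1/5)
= 5 × 4/5 = 4

φ(5) = 4


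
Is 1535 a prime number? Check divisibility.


1535 / 5 = 307 (exact division)
1535 is NOT prime.

No, 1535 is not prime


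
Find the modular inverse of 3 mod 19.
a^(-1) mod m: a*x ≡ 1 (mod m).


Use the extended Euclidean algorithm on (19, 3); each row r = 19*s + 3*t:
r=19, s=1, t=0
r=3, s=0, t=1
q=6: r=1, s=1, t=-6   [19*(1) + 3*(-6) = 1]
q=3: r=0, s=-3, t=19   [19*(-3) + 3*(19) = 0]
GCD = 1 with t = -6, so 3*(-6) ≡ 1 (mod 19)
Inverse = -6 mod 19 = 13
Check: 3 * 13 = 39 ≡ 1 (mod 19)

3^(-1) ≡ 13 (mod 19)


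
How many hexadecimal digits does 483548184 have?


483548184 in base 16 = 1CD25C18
Number of digits = 8

8 digits (base 16)


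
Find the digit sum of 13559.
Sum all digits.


1 + 3 + 5 + 5 + 9 = 23


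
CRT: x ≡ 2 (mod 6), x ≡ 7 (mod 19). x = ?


M = 6*19 = 114
M1 = M/6 = 19, M2 = M/19 = 6
M1^(-1) mod 6 = 1, M2^(-1) mod 19 = 16
x = 2*19*1 + 7*6*16 = 710
710 mod 114 = 26
Check: 26 mod 6 = 2 ✓, 26 mod 19 = 7 ✓

x ≡ 26 (mod 114)


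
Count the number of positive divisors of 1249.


1249 = 1249^1
d(1249) = (1+1) = 2

2 divisors


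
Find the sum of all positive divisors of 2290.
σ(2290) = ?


Divisors of 2290: 1, 2, 5, 10, 229, 458, 1145, 2290
Sum = 1 + 2 + 5 + 10 + 229 + 458 + 1145 + 2290 = 4140

σ(2290) = 4140


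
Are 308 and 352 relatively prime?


Euclidean algorithm:
352 = 1 * 308 + 44
308 = 7 * 44 + 0
GCD(308, 352) = 44

No, not coprime (GCD = 44)


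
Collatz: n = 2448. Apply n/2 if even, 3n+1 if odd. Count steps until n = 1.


2448 → 1224 → 612 → 306 → 153 → 460 → 230 → 115 → 346 → 173 → 520 → 260 → 130 → 65 → 196 → 98 → 49 → 148 → 74 → 37 → 112 → 56 → 28 → 14 → 7 → 22 → 11 → 34 → 17 → 52 → 26 → 13 → 40 → 20 → 10 → 5 → 16 → 8 → 4 → 2 → 1
Total steps = 40

40 steps


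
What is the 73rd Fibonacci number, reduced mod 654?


F(k) mod 654 for k=1..73:
1, 1, 2, 3, 5, 8, 13, 21, 34, 55, 89, 144, 233, 377, 610, 333, 289, 622, 257, 225, 482, 53, 535, 588, 469, 403, 218, 621, 185, 152, 337, 489, 172, 7, 179, 186, 365, 551, 262, 159, 421, 580, 347, 273, 620, 239, 205, 444, 649, 439, 434, 219, 653, 218, 217, 435, 652, 433, 431, 210, 641, 197, 184, 381, 565, 292, 203, 495, 44, 539, 583, 468, 397
F(73) mod 654 = 397


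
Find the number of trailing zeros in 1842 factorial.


floor(1842/5) = 368
floor(1842/25) = 73
floor(1842/125) = 14
floor(1842/625) = 2
Total = 457

457 trailing zeros


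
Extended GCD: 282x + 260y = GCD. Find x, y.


Tabular extended Euclidean (each row: r = 282*s + 260*t):
r=282, s=1, t=0
r=260, s=0, t=1
q=1: r=22, s=1, t=-1   [282*(1) + 260*(-1) = 22]
q=11: r=18, s=-11, t=12   [282*(-11) + 260*(12) = 18]
q=1: r=4, s=12, t=-13   [282*(12) + 260*(-13) = 4]
q=4: r=2, s=-59, t=64   [282*(-59) + 260*(64) = 2]
q=2: r=0, s=130, t=-141   [282*(130) + 260*(-141) = 0]
GCD = 2; from the row with r=2: x=-59, y=64
Check: 282*(-59) + 260*(64) = -16638 + 16640 = 2

GCD = 2, x = -59, y = 64


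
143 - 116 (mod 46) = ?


143 - 116 = 27
27 mod 46 = 27


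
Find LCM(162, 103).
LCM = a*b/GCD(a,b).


GCD(162, 103) = 1
LCM = 162*103/1 = 16686/1 = 16686

LCM = 16686


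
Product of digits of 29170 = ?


2 × 9 × 1 × 7 × 0 = 0


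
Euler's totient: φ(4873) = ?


4873 = 11 × 443
Prime factors: 11, 443
φ(4873) = 4873 × (1-1/11) × (1-1/443)
= 4873 × 10/11 × 442/443 = 4420

φ(4873) = 4420


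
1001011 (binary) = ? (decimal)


1001011 (base 2) = 75 (decimal)
75 (decimal) = 75 (base 10)


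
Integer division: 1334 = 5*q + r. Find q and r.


1334 = 5 * 266 + 4
Check: 1330 + 4 = 1334

q = 266, r = 4


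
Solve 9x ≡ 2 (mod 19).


GCD(9, 19) = 1, unique solution
a^(-1) mod 19 = 17
x = 17 * 2 mod 19 = 15

x ≡ 15 (mod 19)


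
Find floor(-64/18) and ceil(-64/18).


-64/18 = -3.5556
floor = -4
ceil = -3

floor = -4, ceil = -3


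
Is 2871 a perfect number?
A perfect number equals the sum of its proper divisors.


Proper divisors of 2871: 1, 3, 9, 11, 29, 33, 87, 99, 261, 319, 957
Sum = 1 + 3 + 9 + 11 + 29 + 33 + 87 + 99 + 261 + 319 + 957 = 1809

No, 2871 is not perfect (1809 ≠ 2871)


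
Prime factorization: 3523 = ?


3523 / 13 = 271
271 / 271 = 1
3523 = 13 × 271


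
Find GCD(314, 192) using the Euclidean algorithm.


314 = 1 * 192 + 122
192 = 1 * 122 + 70
122 = 1 * 70 + 52
70 = 1 * 52 + 18
52 = 2 * 18 + 16
18 = 1 * 16 + 2
16 = 8 * 2 + 0
GCD = 2


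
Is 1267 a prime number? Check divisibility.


1267 / 7 = 181 (exact division)
1267 is NOT prime.

No, 1267 is not prime


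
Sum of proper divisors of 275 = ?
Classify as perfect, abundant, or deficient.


Proper divisors: 1, 5, 11, 25, 55
Sum = 1 + 5 + 11 + 25 + 55 = 97
97 < 275 → deficient

s(275) = 97 (deficient)


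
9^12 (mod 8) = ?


9^1 mod 8 = 1
9^2 mod 8 = 1
9^3 mod 8 = 1
9^4 mod 8 = 1
9^5 mod 8 = 1
9^6 mod 8 = 1
9^7 mod 8 = 1
9^8 mod 8 = 1
9^9 mod 8 = 1
9^10 mod 8 = 1
9^11 mod 8 = 1
9^12 mod 8 = 1


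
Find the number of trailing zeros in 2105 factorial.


floor(2105/5) = 421
floor(2105/25) = 84
floor(2105/125) = 16
floor(2105/625) = 3
Total = 524

524 trailing zeros


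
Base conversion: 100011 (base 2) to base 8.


100011 (base 2) = 35 (decimal)
35 (decimal) = 43 (base 8)


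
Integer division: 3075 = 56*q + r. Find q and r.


3075 = 56 * 54 + 51
Check: 3024 + 51 = 3075

q = 54, r = 51


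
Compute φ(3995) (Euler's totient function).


3995 = 5 × 17 × 47
Prime factors: 5, 17, 47
φ(3995) = 3995 × (1-1/5) × (1-1/17) × (1-1/47)
= 3995 × 4/5 × 16/17 × 46/47 = 2944

φ(3995) = 2944


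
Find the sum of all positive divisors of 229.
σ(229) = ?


Divisors of 229: 1, 229
Sum = 1 + 229 = 230

σ(229) = 230


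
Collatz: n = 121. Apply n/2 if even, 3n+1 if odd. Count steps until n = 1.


121 → 364 → 182 → 91 → 274 → 137 → 412 → 206 → 103 → 310 → 155 → 466 → 233 → 700 → 350 → 175 → 526 → 263 → 790 → 395 → 1186 → 593 → 1780 → 890 → 445 → 1336 → 668 → 334 → 167 → 502 → 251 → 754 → 377 → 1132 → 566 → 283 → 850 → 425 → 1276 → 638 → 319 → 958 → 479 → 1438 → 719 → 2158 → 1079 → 3238 → 1619 → 4858 → 2429 → 7288 → 3644 → 1822 → 911 → 2734 → 1367 → 4102 → 2051 → 6154 → 3077 → 9232 → 4616 → 2308 → 1154 → 577 → 1732 → 866 → 433 → 1300 → 650 → 325 → 976 → 488 → 244 → 122 → 61 → 184 → 92 → 46 → 23 → 70 → 35 → 106 → 53 → 160 → 80 → 40 → 20 → 10 → 5 → 16 → 8 → 4 → 2 → 1
Total steps = 95

95 steps


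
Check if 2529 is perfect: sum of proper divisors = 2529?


Proper divisors of 2529: 1, 3, 9, 281, 843
Sum = 1 + 3 + 9 + 281 + 843 = 1137

No, 2529 is not perfect (1137 ≠ 2529)


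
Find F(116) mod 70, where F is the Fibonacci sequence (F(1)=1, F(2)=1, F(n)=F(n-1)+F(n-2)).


F(k) mod 70 for k=1..116:
1, 1, 2, 3, 5, 8, 13, 21, 34, 55, 19, 4, 23, 27, 50, 7, 57, 64, 51, 45, 26, 1, 27, 28, 55, 13, 68, 11, 9, 20, 29, 49, 8, 57, 65, 52, 47, 29, 6, 35, 41, 6, 47, 53, 30, 13, 43, 56, 29, 15, 44, 59, 33, 22, 55, 7, 62, 69, 61, 60, 51, 41, 22, 63, 15, 8, 23, 31, 54, 15, 69, 14, 13, 27, 40, 67, 37, 34, 1, 35, 36, 1, 37, 38, 5, 43, 48, 21, 69, 20, 19, 39, 58, 27, 15, 42, 57, 29, 16, 45, 61, 36, 27, 63, 20, 13, 33, 46, 9, 55, 64, 49, 43, 22, 65, 17
F(116) mod 70 = 17


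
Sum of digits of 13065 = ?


1 + 3 + 0 + 6 + 5 = 15


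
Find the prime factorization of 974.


974 / 2 = 487
487 / 487 = 1
974 = 2 × 487


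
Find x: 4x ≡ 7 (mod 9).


GCD(4, 9) = 1, unique solution
a^(-1) mod 9 = 7
x = 7 * 7 mod 9 = 4

x ≡ 4 (mod 9)


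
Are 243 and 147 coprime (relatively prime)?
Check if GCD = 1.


Euclidean algorithm:
243 = 1 * 147 + 96
147 = 1 * 96 + 51
96 = 1 * 51 + 45
51 = 1 * 45 + 6
45 = 7 * 6 + 3
6 = 2 * 3 + 0
GCD(243, 147) = 3

No, not coprime (GCD = 3)


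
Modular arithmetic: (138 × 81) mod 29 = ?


138 × 81 = 11178
11178 mod 29 = 13


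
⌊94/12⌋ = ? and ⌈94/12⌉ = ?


94/12 = 7.8333
floor = 7
ceil = 8

floor = 7, ceil = 8


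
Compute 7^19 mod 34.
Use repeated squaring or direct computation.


7^1 mod 34 = 7
7^2 mod 34 = 15
7^3 mod 34 = 3
7^4 mod 34 = 21
7^5 mod 34 = 11
7^6 mod 34 = 9
7^7 mod 34 = 29
7^8 mod 34 = 33
7^9 mod 34 = 27
7^10 mod 34 = 19
7^11 mod 34 = 31
7^12 mod 34 = 13
7^13 mod 34 = 23
7^14 mod 34 = 25
7^15 mod 34 = 5
7^16 mod 34 = 1
7^17 mod 34 = 7
7^18 mod 34 = 15
7^19 mod 34 = 3


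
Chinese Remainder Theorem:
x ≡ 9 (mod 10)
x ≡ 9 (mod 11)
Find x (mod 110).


M = 10*11 = 110
M1 = M/10 = 11, M2 = M/11 = 10
M1^(-1) mod 10 = 1, M2^(-1) mod 11 = 10
x = 9*11*1 + 9*10*10 = 999
999 mod 110 = 9
Check: 9 mod 10 = 9 ✓, 9 mod 11 = 9 ✓

x ≡ 9 (mod 110)


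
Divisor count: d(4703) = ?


4703 = 4703^1
d(4703) = (1+1) = 2

2 divisors


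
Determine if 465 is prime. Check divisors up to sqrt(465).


465 / 3 = 155 (exact division)
465 is NOT prime.

No, 465 is not prime


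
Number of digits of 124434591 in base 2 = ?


124434591 in base 2 = 111011010101011100010011111
Number of digits = 27

27 digits (base 2)


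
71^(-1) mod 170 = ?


Use the extended Euclidean algorithm on (170, 71); each row r = 170*s + 71*t:
r=170, s=1, t=0
r=71, s=0, t=1
q=2: r=28, s=1, t=-2   [170*(1) + 71*(-2) = 28]
q=2: r=15, s=-2, t=5   [170*(-2) + 71*(5) = 15]
q=1: r=13, s=3, t=-7   [170*(3) + 71*(-7) = 13]
q=1: r=2, s=-5, t=12   [170*(-5) + 71*(12) = 2]
q=6: r=1, s=33, t=-79   [170*(33) + 71*(-79) = 1]
q=2: r=0, s=-71, t=170   [170*(-71) + 71*(170) = 0]
GCD = 1 with t = -79, so 71*(-79) ≡ 1 (mod 170)
Inverse = -79 mod 170 = 91
Check: 71 * 91 = 6461 ≡ 1 (mod 170)

71^(-1) ≡ 91 (mod 170)


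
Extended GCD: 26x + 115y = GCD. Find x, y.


Tabular extended Euclidean (each row: r = 26*s + 115*t):
r=26, s=1, t=0
r=115, s=0, t=1
q=0: r=26, s=1, t=0   [26*(1) + 115*(0) = 26]
q=4: r=11, s=-4, t=1   [26*(-4) + 115*(1) = 11]
q=2: r=4, s=9, t=-2   [26*(9) + 115*(-2) = 4]
q=2: r=3, s=-22, t=5   [26*(-22) + 115*(5) = 3]
q=1: r=1, s=31, t=-7   [26*(31) + 115*(-7) = 1]
q=3: r=0, s=-115, t=26   [26*(-115) + 115*(26) = 0]
GCD = 1; from the row with r=1: x=31, y=-7
Check: 26*(31) + 115*(-7) = 806 - 805 = 1

GCD = 1, x = 31, y = -7


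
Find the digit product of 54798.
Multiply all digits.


5 × 4 × 7 × 9 × 8 = 10080


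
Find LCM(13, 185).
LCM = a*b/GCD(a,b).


GCD(13, 185) = 1
LCM = 13*185/1 = 2405/1 = 2405

LCM = 2405


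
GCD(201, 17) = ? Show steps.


201 = 11 * 17 + 14
17 = 1 * 14 + 3
14 = 4 * 3 + 2
3 = 1 * 2 + 1
2 = 2 * 1 + 0
GCD = 1


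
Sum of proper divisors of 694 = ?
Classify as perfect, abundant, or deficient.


Proper divisors: 1, 2, 347
Sum = 1 + 2 + 347 = 350
350 < 694 → deficient

s(694) = 350 (deficient)


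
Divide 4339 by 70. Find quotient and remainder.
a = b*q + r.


4339 = 70 * 61 + 69
Check: 4270 + 69 = 4339

q = 61, r = 69


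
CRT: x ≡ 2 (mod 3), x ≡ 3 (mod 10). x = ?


M = 3*10 = 30
M1 = M/3 = 10, M2 = M/10 = 3
M1^(-1) mod 3 = 1, M2^(-1) mod 10 = 7
x = 2*10*1 + 3*3*7 = 83
83 mod 30 = 23
Check: 23 mod 3 = 2 ✓, 23 mod 10 = 3 ✓

x ≡ 23 (mod 30)


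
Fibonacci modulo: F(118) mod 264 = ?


F(k) mod 264 for k=1..118:
1, 1, 2, 3, 5, 8, 13, 21, 34, 55, 89, 144, 233, 113, 82, 195, 13, 208, 221, 165, 122, 23, 145, 168, 49, 217, 2, 219, 221, 176, 133, 45, 178, 223, 137, 96, 233, 65, 34, 99, 133, 232, 101, 69, 170, 239, 145, 120, 1, 121, 122, 243, 101, 80, 181, 261, 178, 175, 89, 0, 89, 89, 178, 3, 181, 184, 101, 21, 122, 143, 1, 144, 145, 25, 170, 195, 101, 32, 133, 165, 34, 199, 233, 168, 137, 41, 178, 219, 133, 88, 221, 45, 2, 47, 49, 96, 145, 241, 122, 99, 221, 56, 13, 69, 82, 151, 233, 120, 89, 209, 34, 243, 13, 256, 5, 261, 2, 263
F(118) mod 264 = 263


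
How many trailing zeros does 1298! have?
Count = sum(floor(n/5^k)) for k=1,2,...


floor(1298/5) = 259
floor(1298/25) = 51
floor(1298/125) = 10
floor(1298/625) = 2
Total = 322

322 trailing zeros


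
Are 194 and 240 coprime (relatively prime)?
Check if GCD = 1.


Euclidean algorithm:
240 = 1 * 194 + 46
194 = 4 * 46 + 10
46 = 4 * 10 + 6
10 = 1 * 6 + 4
6 = 1 * 4 + 2
4 = 2 * 2 + 0
GCD(194, 240) = 2

No, not coprime (GCD = 2)


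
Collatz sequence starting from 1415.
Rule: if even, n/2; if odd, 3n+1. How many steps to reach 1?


1415 → 4246 → 2123 → 6370 → 3185 → 9556 → 4778 → 2389 → 7168 → 3584 → 1792 → 896 → 448 → 224 → 112 → 56 → 28 → 14 → 7 → 22 → 11 → 34 → 17 → 52 → 26 → 13 → 40 → 20 → 10 → 5 → 16 → 8 → 4 → 2 → 1
Total steps = 34

34 steps


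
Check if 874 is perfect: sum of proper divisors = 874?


Proper divisors of 874: 1, 2, 19, 23, 38, 46, 437
Sum = 1 + 2 + 19 + 23 + 38 + 46 + 437 = 566

No, 874 is not perfect (566 ≠ 874)


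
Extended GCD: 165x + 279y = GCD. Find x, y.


Tabular extended Euclidean (each row: r = 165*s + 279*t):
r=165, s=1, t=0
r=279, s=0, t=1
q=0: r=165, s=1, t=0   [165*(1) + 279*(0) = 165]
q=1: r=114, s=-1, t=1   [165*(-1) + 279*(1) = 114]
q=1: r=51, s=2, t=-1   [165*(2) + 279*(-1) = 51]
q=2: r=12, s=-5, t=3   [165*(-5) + 279*(3) = 12]
q=4: r=3, s=22, t=-13   [165*(22) + 279*(-13) = 3]
q=4: r=0, s=-93, t=55   [165*(-93) + 279*(55) = 0]
GCD = 3; from the row with r=3: x=22, y=-13
Check: 165*(22) + 279*(-13) = 3630 - 3627 = 3

GCD = 3, x = 22, y = -13


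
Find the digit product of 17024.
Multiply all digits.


1 × 7 × 0 × 2 × 4 = 0


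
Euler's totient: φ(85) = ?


85 = 5 × 17
Prime factors: 5, 17
φ(85) = 85 × (1-1/5) × (1-1/17)
= 85 × 4/5 × 16/17 = 64

φ(85) = 64


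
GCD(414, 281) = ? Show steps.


414 = 1 * 281 + 133
281 = 2 * 133 + 15
133 = 8 * 15 + 13
15 = 1 * 13 + 2
13 = 6 * 2 + 1
2 = 2 * 1 + 0
GCD = 1


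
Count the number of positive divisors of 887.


887 = 887^1
d(887) = (1+1) = 2

2 divisors


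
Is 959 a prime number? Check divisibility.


959 / 7 = 137 (exact division)
959 is NOT prime.

No, 959 is not prime


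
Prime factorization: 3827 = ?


3827 / 43 = 89
89 / 89 = 1
3827 = 43 × 89


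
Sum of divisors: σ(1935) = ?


Divisors of 1935: 1, 3, 5, 9, 15, 43, 45, 129, 215, 387, 645, 1935
Sum = 1 + 3 + 5 + 9 + 15 + 43 + 45 + 129 + 215 + 387 + 645 + 1935 = 3432

σ(1935) = 3432


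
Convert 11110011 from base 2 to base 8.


11110011 (base 2) = 243 (decimal)
243 (decimal) = 363 (base 8)


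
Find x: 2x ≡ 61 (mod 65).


GCD(2, 65) = 1, unique solution
a^(-1) mod 65 = 33
x = 33 * 61 mod 65 = 63

x ≡ 63 (mod 65)


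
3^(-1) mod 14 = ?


Use the extended Euclidean algorithm on (14, 3); each row r = 14*s + 3*t:
r=14, s=1, t=0
r=3, s=0, t=1
q=4: r=2, s=1, t=-4   [14*(1) + 3*(-4) = 2]
q=1: r=1, s=-1, t=5   [14*(-1) + 3*(5) = 1]
q=2: r=0, s=3, t=-14   [14*(3) + 3*(-14) = 0]
GCD = 1 with t = 5, so 3*(5) ≡ 1 (mod 14)
Inverse = 5 mod 14 = 5
Check: 3 * 5 = 15 ≡ 1 (mod 14)

3^(-1) ≡ 5 (mod 14)


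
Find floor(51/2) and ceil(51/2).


51/2 = 25.5000
floor = 25
ceil = 26

floor = 25, ceil = 26


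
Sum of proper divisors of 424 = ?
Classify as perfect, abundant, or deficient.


Proper divisors: 1, 2, 4, 8, 53, 106, 212
Sum = 1 + 2 + 4 + 8 + 53 + 106 + 212 = 386
386 < 424 → deficient

s(424) = 386 (deficient)


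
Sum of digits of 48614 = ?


4 + 8 + 6 + 1 + 4 = 23


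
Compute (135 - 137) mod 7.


135 - 137 = -2
-2 mod 7 = 5


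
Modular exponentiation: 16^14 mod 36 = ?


16^1 mod 36 = 16
16^2 mod 36 = 4
16^3 mod 36 = 28
16^4 mod 36 = 16
16^5 mod 36 = 4
16^6 mod 36 = 28
16^7 mod 36 = 16
16^8 mod 36 = 4
16^9 mod 36 = 28
16^10 mod 36 = 16
16^11 mod 36 = 4
16^12 mod 36 = 28
16^13 mod 36 = 16
16^14 mod 36 = 4


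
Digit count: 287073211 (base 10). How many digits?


287073211 has 9 digits in base 10
floor(log10(287073211)) + 1 = floor(8.4580) + 1 = 9

9 digits (base 10)


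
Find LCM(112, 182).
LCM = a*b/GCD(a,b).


GCD(112, 182) = 14
LCM = 112*182/14 = 20384/14 = 1456

LCM = 1456


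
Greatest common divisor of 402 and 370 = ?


402 = 1 * 370 + 32
370 = 11 * 32 + 18
32 = 1 * 18 + 14
18 = 1 * 14 + 4
14 = 3 * 4 + 2
4 = 2 * 2 + 0
GCD = 2


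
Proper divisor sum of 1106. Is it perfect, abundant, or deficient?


Proper divisors: 1, 2, 7, 14, 79, 158, 553
Sum = 1 + 2 + 7 + 14 + 79 + 158 + 553 = 814
814 < 1106 → deficient

s(1106) = 814 (deficient)


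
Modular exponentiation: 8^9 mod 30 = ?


8^1 mod 30 = 8
8^2 mod 30 = 4
8^3 mod 30 = 2
8^4 mod 30 = 16
8^5 mod 30 = 8
8^6 mod 30 = 4
8^7 mod 30 = 2
8^8 mod 30 = 16
8^9 mod 30 = 8


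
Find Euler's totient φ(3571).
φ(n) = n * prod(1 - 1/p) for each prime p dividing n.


3571 = 3571
Prime factors: 3571
φ(3571) = 3571 × (1-1/3571)
= 3571 × 3570/3571 = 3570

φ(3571) = 3570


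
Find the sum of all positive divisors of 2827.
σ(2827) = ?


Divisors of 2827: 1, 11, 257, 2827
Sum = 1 + 11 + 257 + 2827 = 3096

σ(2827) = 3096


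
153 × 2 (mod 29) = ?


153 × 2 = 306
306 mod 29 = 16


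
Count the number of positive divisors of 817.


817 = 19^1 × 43^1
d(817) = (1+1) × (1+1) = 4

4 divisors


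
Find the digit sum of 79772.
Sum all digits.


7 + 9 + 7 + 7 + 2 = 32


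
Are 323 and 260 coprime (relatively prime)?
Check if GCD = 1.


Euclidean algorithm:
323 = 1 * 260 + 63
260 = 4 * 63 + 8
63 = 7 * 8 + 7
8 = 1 * 7 + 1
7 = 7 * 1 + 0
GCD(323, 260) = 1

Yes, coprime (GCD = 1)


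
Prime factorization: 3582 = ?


3582 / 2 = 1791
1791 / 3 = 597
597 / 3 = 199
199 / 199 = 1
3582 = 2 × 3^2 × 199


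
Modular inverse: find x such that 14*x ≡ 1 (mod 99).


Use the extended Euclidean algorithm on (99, 14); each row r = 99*s + 14*t:
r=99, s=1, t=0
r=14, s=0, t=1
q=7: r=1, s=1, t=-7   [99*(1) + 14*(-7) = 1]
q=14: r=0, s=-14, t=99   [99*(-14) + 14*(99) = 0]
GCD = 1 with t = -7, so 14*(-7) ≡ 1 (mod 99)
Inverse = -7 mod 99 = 92
Check: 14 * 92 = 1288 ≡ 1 (mod 99)

14^(-1) ≡ 92 (mod 99)


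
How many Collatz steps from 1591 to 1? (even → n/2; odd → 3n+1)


1591 → 4774 → 2387 → 7162 → 3581 → 10744 → 5372 → 2686 → 1343 → 4030 → 2015 → 6046 → 3023 → 9070 → 4535 → 13606 → 6803 → 20410 → 10205 → 30616 → 15308 → 7654 → 3827 → 11482 → 5741 → 17224 → 8612 → 4306 → 2153 → 6460 → 3230 → 1615 → 4846 → 2423 → 7270 → 3635 → 10906 → 5453 → 16360 → 8180 → 4090 → 2045 → 6136 → 3068 → 1534 → 767 → 2302 → 1151 → 3454 → 1727 → 5182 → 2591 → 7774 → 3887 → 11662 → 5831 → 17494 → 8747 → 26242 → 13121 → 39364 → 19682 → 9841 → 29524 → 14762 → 7381 → 22144 → 11072 → 5536 → 2768 → 1384 → 692 → 346 → 173 → 520 → 260 → 130 → 65 → 196 → 98 → 49 → 148 → 74 → 37 → 112 → 56 → 28 → 14 → 7 → 22 → 11 → 34 → 17 → 52 → 26 → 13 → 40 → 20 → 10 → 5 → 16 → 8 → 4 → 2 → 1
Total steps = 104

104 steps


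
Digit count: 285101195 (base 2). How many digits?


285101195 in base 2 = 10000111111100100110010001011
Number of digits = 29

29 digits (base 2)


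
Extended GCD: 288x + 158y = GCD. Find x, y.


Tabular extended Euclidean (each row: r = 288*s + 158*t):
r=288, s=1, t=0
r=158, s=0, t=1
q=1: r=130, s=1, t=-1   [288*(1) + 158*(-1) = 130]
q=1: r=28, s=-1, t=2   [288*(-1) + 158*(2) = 28]
q=4: r=18, s=5, t=-9   [288*(5) + 158*(-9) = 18]
q=1: r=10, s=-6, t=11   [288*(-6) + 158*(11) = 10]
q=1: r=8, s=11, t=-20   [288*(11) + 158*(-20) = 8]
q=1: r=2, s=-17, t=31   [288*(-17) + 158*(31) = 2]
q=4: r=0, s=79, t=-144   [288*(79) + 158*(-144) = 0]
GCD = 2; from the row with r=2: x=-17, y=31
Check: 288*(-17) + 158*(31) = -4896 + 4898 = 2

GCD = 2, x = -17, y = 31


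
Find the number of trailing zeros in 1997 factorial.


floor(1997/5) = 399
floor(1997/25) = 79
floor(1997/125) = 15
floor(1997/625) = 3
Total = 496

496 trailing zeros


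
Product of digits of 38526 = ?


3 × 8 × 5 × 2 × 6 = 1440


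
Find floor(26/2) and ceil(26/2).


26/2 = 13.0000
floor = 13
ceil = 13

floor = 13, ceil = 13


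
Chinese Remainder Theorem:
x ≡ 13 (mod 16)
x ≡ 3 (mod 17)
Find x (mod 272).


M = 16*17 = 272
M1 = M/16 = 17, M2 = M/17 = 16
M1^(-1) mod 16 = 1, M2^(-1) mod 17 = 16
x = 13*17*1 + 3*16*16 = 989
989 mod 272 = 173
Check: 173 mod 16 = 13 ✓, 173 mod 17 = 3 ✓

x ≡ 173 (mod 272)


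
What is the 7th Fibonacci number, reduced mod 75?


F(k) mod 75 for k=1..7:
1, 1, 2, 3, 5, 8, 13
F(7) mod 75 = 13


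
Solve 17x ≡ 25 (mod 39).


GCD(17, 39) = 1, unique solution
a^(-1) mod 39 = 23
x = 23 * 25 mod 39 = 29

x ≡ 29 (mod 39)


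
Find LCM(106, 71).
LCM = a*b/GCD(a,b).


GCD(106, 71) = 1
LCM = 106*71/1 = 7526/1 = 7526

LCM = 7526


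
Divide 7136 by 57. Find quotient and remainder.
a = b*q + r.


7136 = 57 * 125 + 11
Check: 7125 + 11 = 7136

q = 125, r = 11


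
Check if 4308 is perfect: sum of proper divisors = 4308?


Proper divisors of 4308: 1, 2, 3, 4, 6, 12, 359, 718, 1077, 1436, 2154
Sum = 1 + 2 + 3 + 4 + 6 + 12 + 359 + 718 + 1077 + 1436 + 2154 = 5772

No, 4308 is not perfect (5772 ≠ 4308)


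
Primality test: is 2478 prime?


2478 / 2 = 1239 (exact division)
2478 is NOT prime.

No, 2478 is not prime


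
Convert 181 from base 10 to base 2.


181 (base 10) = 181 (decimal)
181 (decimal) = 10110101 (base 2)


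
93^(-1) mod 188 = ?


Use the extended Euclidean algorithm on (188, 93); each row r = 188*s + 93*t:
r=188, s=1, t=0
r=93, s=0, t=1
q=2: r=2, s=1, t=-2   [188*(1) + 93*(-2) = 2]
q=46: r=1, s=-46, t=93   [188*(-46) + 93*(93) = 1]
q=2: r=0, s=93, t=-188   [188*(93) + 93*(-188) = 0]
GCD = 1 with t = 93, so 93*(93) ≡ 1 (mod 188)
Inverse = 93 mod 188 = 93
Check: 93 * 93 = 8649 ≡ 1 (mod 188)

93^(-1) ≡ 93 (mod 188)


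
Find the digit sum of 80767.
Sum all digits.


8 + 0 + 7 + 6 + 7 = 28


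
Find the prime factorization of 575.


575 / 5 = 115
115 / 5 = 23
23 / 23 = 1
575 = 5^2 × 23
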